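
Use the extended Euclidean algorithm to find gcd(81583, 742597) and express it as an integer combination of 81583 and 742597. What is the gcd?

1

Repeated division:
742597 = 9·81583 + 8350
81583 = 9·8350 + 6433
8350 = 1·6433 + 1917
6433 = 3·1917 + 682
1917 = 2·682 + 553
682 = 1·553 + 129
553 = 4·129 + 37
129 = 3·37 + 18
37 = 2·18 + 1
18 = 18·1 + 0
gcd(81583, 742597) = 1.
Express as a combination:
1 = 37 − 2·18
1 = −2·129 + 7·37
1 = 7·553 − 30·129
1 = −30·682 + 37·553
1 = 37·1917 − 104·682
1 = −104·6433 + 349·1917
1 = 349·8350 − 453·6433
1 = −453·81583 + 4426·8350
1 = 4426·742597 − 40287·81583
So 1 = (4426)·742597 + (-40287)·81583.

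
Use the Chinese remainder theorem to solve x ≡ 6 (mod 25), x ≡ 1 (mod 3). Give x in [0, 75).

Write x = 6 + 25·k. Then 25·k ≡ 1 − 6 ≡ 1 (mod 3).
Need 25⁻¹ mod 3. Extended Euclid on (3, 1):
3 = 3*1 + 0
25⁻¹ ≡ 1 (mod 3), so k ≡ 1·1 ≡ 1 (mod 3).
x = 6 + 25·1 = 31.

31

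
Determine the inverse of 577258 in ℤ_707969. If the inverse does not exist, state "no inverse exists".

543942

Extended Euclidean algorithm:
707969 = 1*577258 + 130711
577258 = 4*130711 + 54414
130711 = 2*54414 + 21883
54414 = 2*21883 + 10648
21883 = 2*10648 + 587
10648 = 18*587 + 82
587 = 7*82 + 13
82 = 6*13 + 4
13 = 3*4 + 1
4 = 4*1 + 0
The gcd is 1. Working backward:
1 = 13 − 3·4
1 = −3·82 + 19·13
1 = 19·587 − 136·82
1 = −136·10648 + 2467·587
1 = 2467·21883 − 5070·10648
1 = −5070·54414 + 12607·21883
1 = 12607·130711 − 30284·54414
1 = −30284·577258 + 133743·130711
1 = 133743·707969 − 164027·577258
So 577258·(-164027) ≡ 1 (mod 707969), and -164027 ≡ 543942 (mod 707969).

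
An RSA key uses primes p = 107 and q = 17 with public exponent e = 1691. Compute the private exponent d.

339

φ(n) = (p−1)(q−1) = 106·16 = 1696.
Need d with 1691·d ≡ 1 (mod 1696). Apply the extended Euclidean algorithm:
1696 = 1*1691 + 5
1691 = 338*5 + 1
5 = 5*1 + 0
Back-substitute:
1 = 1691 − 338·5
1 = −338·1696 + 339·1691
So 1691·339 ≡ 1 (mod 1696), hence d = 339.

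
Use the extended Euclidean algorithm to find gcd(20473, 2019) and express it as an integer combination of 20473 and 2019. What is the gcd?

Apply Euclid's algorithm to 20473 and 2019:
20473 = 10*2019 + 283
2019 = 7*283 + 38
283 = 7*38 + 17
38 = 2*17 + 4
17 = 4*4 + 1
4 = 4*1 + 0
gcd(20473, 2019) = 1.
Express as a combination:
1 = 17 − 4·4
1 = −4·38 + 9·17
1 = 9·283 − 67·38
1 = −67·2019 + 478·283
1 = 478·20473 − 4847·2019
So 1 = (478)·20473 + (-4847)·2019.

1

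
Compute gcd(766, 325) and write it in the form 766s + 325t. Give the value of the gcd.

1

Euclidean algorithm:
766 = 2×325 + 116
325 = 2×116 + 93
116 = 1×93 + 23
93 = 4×23 + 1
23 = 23×1 + 0
gcd(766, 325) = 1.
Working backward:
1 = 93 − 4·23
1 = −4·116 + 5·93
1 = 5·325 − 14·116
1 = −14·766 + 33·325
So 1 = (-14)·766 + (33)·325.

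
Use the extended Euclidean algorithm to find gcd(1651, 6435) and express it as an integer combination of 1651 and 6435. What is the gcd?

Euclidean algorithm:
6435 = 3·1651 + 1482
1651 = 1·1482 + 169
1482 = 8·169 + 130
169 = 1·130 + 39
130 = 3·39 + 13
39 = 3·13 + 0
gcd(1651, 6435) = 13.
Back-substituting:
13 = 130 − 3·39
13 = −3·169 + 4·130
13 = 4·1482 − 35·169
13 = −35·1651 + 39·1482
13 = 39·6435 − 152·1651
So 13 = (39)·6435 + (-152)·1651.

13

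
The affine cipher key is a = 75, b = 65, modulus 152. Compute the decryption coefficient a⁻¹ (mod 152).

75

Apply the Euclidean algorithm to 152 and 75:
152 = 2×75 + 2
75 = 37×2 + 1
2 = 2×1 + 0
The gcd is 1. Working backward:
1 = 75 − 37·2
1 = −37·152 + 75·75
So 75·75 ≡ 1 (mod 152).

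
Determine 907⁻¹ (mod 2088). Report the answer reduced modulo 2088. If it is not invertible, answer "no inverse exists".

1867

Apply the Euclidean algorithm to 2088 and 907:
2088 = 2·907 + 274
907 = 3·274 + 85
274 = 3·85 + 19
85 = 4·19 + 9
19 = 2·9 + 1
9 = 9·1 + 0
The gcd is 1. Working backward:
1 = 19 − 2·9
1 = −2·85 + 9·19
1 = 9·274 − 29·85
1 = −29·907 + 96·274
1 = 96·2088 − 221·907
So 907·(-221) ≡ 1 (mod 2088), and -221 ≡ 1867 (mod 2088).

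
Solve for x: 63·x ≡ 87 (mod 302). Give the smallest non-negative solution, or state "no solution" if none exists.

289

First find gcd(63, 302):
302 = 4*63 + 50
63 = 1*50 + 13
50 = 3*13 + 11
13 = 1*11 + 2
11 = 5*2 + 1
2 = 2*1 + 0
gcd = 1, so a unique solution mod 302 exists.
Back-substitute for the Bézout coefficients:
1 = 11 − 5·2
1 = −5·13 + 6·11
1 = 6·50 − 23·13
1 = −23·63 + 29·50
1 = 29·302 − 139·63
So 63·(-139) ≡ 1 (mod 302), giving 63⁻¹ ≡ 163.
x ≡ 63⁻¹·87 ≡ 163·87 ≡ 289 (mod 302).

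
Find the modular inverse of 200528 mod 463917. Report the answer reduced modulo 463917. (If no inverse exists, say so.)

gcd(463917, 200528) by repeated division:
463917 = 2*200528 + 62861
200528 = 3*62861 + 11945
62861 = 5*11945 + 3136
11945 = 3*3136 + 2537
3136 = 1*2537 + 599
2537 = 4*599 + 141
599 = 4*141 + 35
141 = 4*35 + 1
35 = 35*1 + 0
Since gcd(200528, 463917) = 1, back-substitute to write 1 as a combination:
1 = 141 − 4·35
1 = −4·599 + 17·141
1 = 17·2537 − 72·599
1 = −72·3136 + 89·2537
1 = 89·11945 − 339·3136
1 = −339·62861 + 1784·11945
1 = 1784·200528 − 5691·62861
1 = −5691·463917 + 13166·200528
So 200528·13166 ≡ 1 (mod 463917).

13166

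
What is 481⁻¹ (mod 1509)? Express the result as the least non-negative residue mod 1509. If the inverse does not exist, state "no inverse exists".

160

gcd(1509, 481) by repeated division:
1509 = 3×481 + 66
481 = 7×66 + 19
66 = 3×19 + 9
19 = 2×9 + 1
9 = 9×1 + 0
gcd = 1, so the inverse exists. Back-substitute:
1 = 19 − 2·9
1 = −2·66 + 7·19
1 = 7·481 − 51·66
1 = −51·1509 + 160·481
So 481·160 ≡ 1 (mod 1509).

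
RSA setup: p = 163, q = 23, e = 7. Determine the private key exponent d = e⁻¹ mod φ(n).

φ(n) = (p−1)(q−1) = 162·22 = 3564.
Need d with 7·d ≡ 1 (mod 3564). Apply the extended Euclidean algorithm:
3564 = 509×7 + 1
7 = 7×1 + 0
Back-substitute:
1 = 3564 − 509·7
So 7·(-509) ≡ 1 (mod 3564), hence d ≡ -509 ≡ 3055 (mod 3564).

3055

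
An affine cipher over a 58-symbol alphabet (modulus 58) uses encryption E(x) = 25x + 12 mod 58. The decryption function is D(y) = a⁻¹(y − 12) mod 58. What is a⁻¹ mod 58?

Run Euclid on (58, 25):
58 = 2*25 + 8
25 = 3*8 + 1
8 = 8*1 + 0
The gcd is 1. Working backward:
1 = 25 − 3·8
1 = −3·58 + 7·25
So 25·7 ≡ 1 (mod 58).

7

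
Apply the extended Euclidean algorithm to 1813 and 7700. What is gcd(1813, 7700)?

7

Repeated division:
7700 = 4*1813 + 448
1813 = 4*448 + 21
448 = 21*21 + 7
21 = 3*7 + 0
gcd(1813, 7700) = 7.
Express as a combination:
7 = 448 − 21·21
7 = −21·1813 + 85·448
7 = 85·7700 − 361·1813
So 7 = (85)·7700 + (-361)·1813.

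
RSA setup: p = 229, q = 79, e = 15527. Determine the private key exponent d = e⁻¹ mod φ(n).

14711

φ(n) = (p−1)(q−1) = 228·78 = 17784.
Need d with 15527·d ≡ 1 (mod 17784). Apply the extended Euclidean algorithm:
17784 = 1·15527 + 2257
15527 = 6·2257 + 1985
2257 = 1·1985 + 272
1985 = 7·272 + 81
272 = 3·81 + 29
81 = 2·29 + 23
29 = 1·23 + 6
23 = 3·6 + 5
6 = 1·5 + 1
5 = 5·1 + 0
Back-substitute:
1 = 6 − 5
1 = −23 + 4·6
1 = 4·29 − 5·23
1 = −5·81 + 14·29
1 = 14·272 − 47·81
1 = −47·1985 + 343·272
1 = 343·2257 − 390·1985
1 = −390·15527 + 2683·2257
1 = 2683·17784 − 3073·15527
So 15527·(-3073) ≡ 1 (mod 17784), hence d ≡ -3073 ≡ 14711 (mod 17784).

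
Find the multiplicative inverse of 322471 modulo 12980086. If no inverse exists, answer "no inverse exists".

Run Euclid on (12980086, 322471):
12980086 = 40×322471 + 81246
322471 = 3×81246 + 78733
81246 = 1×78733 + 2513
78733 = 31×2513 + 830
2513 = 3×830 + 23
830 = 36×23 + 2
23 = 11×2 + 1
2 = 2×1 + 0
The gcd is 1. Working backward:
1 = 23 − 11·2
1 = −11·830 + 397·23
1 = 397·2513 − 1202·830
1 = −1202·78733 + 37659·2513
1 = 37659·81246 − 38861·78733
1 = −38861·322471 + 154242·81246
1 = 154242·12980086 − 6208541·322471
Hence 322471⁻¹ ≡ -6208541 ≡ 6771545 (mod 12980086).

6771545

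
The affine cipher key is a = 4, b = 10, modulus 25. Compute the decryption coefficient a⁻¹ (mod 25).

Run Euclid on (25, 4):
25 = 6×4 + 1
4 = 4×1 + 0
gcd = 1, so the inverse exists. Back-substitute:
1 = 25 − 6·4
Hence 4⁻¹ ≡ -6 ≡ 19 (mod 25).

19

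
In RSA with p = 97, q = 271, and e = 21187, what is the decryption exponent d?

φ(n) = (p−1)(q−1) = 96·270 = 25920.
Need d with 21187·d ≡ 1 (mod 25920). Apply the extended Euclidean algorithm:
25920 = 1·21187 + 4733
21187 = 4·4733 + 2255
4733 = 2·2255 + 223
2255 = 10·223 + 25
223 = 8·25 + 23
25 = 1·23 + 2
23 = 11·2 + 1
2 = 2·1 + 0
Back-substitute:
1 = 23 − 11·2
1 = −11·25 + 12·23
1 = 12·223 − 107·25
1 = −107·2255 + 1082·223
1 = 1082·4733 − 2271·2255
1 = −2271·21187 + 10166·4733
1 = 10166·25920 − 12437·21187
So 21187·(-12437) ≡ 1 (mod 25920), hence d ≡ -12437 ≡ 13483 (mod 25920).

13483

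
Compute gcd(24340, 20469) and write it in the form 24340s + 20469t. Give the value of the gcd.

1

Apply Euclid's algorithm to 24340 and 20469:
24340 = 1·20469 + 3871
20469 = 5·3871 + 1114
3871 = 3·1114 + 529
1114 = 2·529 + 56
529 = 9·56 + 25
56 = 2·25 + 6
25 = 4·6 + 1
6 = 6·1 + 0
gcd(24340, 20469) = 1.
Working backward:
1 = 25 − 4·6
1 = −4·56 + 9·25
1 = 9·529 − 85·56
1 = −85·1114 + 179·529
1 = 179·3871 − 622·1114
1 = −622·20469 + 3289·3871
1 = 3289·24340 − 3911·20469
So 1 = (3289)·24340 + (-3911)·20469.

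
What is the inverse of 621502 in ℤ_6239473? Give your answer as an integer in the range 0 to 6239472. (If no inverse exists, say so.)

5000407

Extended Euclidean algorithm:
6239473 = 10·621502 + 24453
621502 = 25·24453 + 10177
24453 = 2·10177 + 4099
10177 = 2·4099 + 1979
4099 = 2·1979 + 141
1979 = 14·141 + 5
141 = 28·5 + 1
5 = 5·1 + 0
The gcd is 1. Working backward:
1 = 141 − 28·5
1 = −28·1979 + 393·141
1 = 393·4099 − 814·1979
1 = −814·10177 + 2021·4099
1 = 2021·24453 − 4856·10177
1 = −4856·621502 + 123421·24453
1 = 123421·6239473 − 1239066·621502
So 621502·(-1239066) ≡ 1 (mod 6239473), and -1239066 ≡ 5000407 (mod 6239473).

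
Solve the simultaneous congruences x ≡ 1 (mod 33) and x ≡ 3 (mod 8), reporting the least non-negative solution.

67

Write x = 1 + 33·k. Then 33·k ≡ 3 − 1 ≡ 2 (mod 8).
Need 33⁻¹ mod 8. Extended Euclid on (8, 1):
8 = 8·1 + 0
33⁻¹ ≡ 1 (mod 8), so k ≡ 1·2 ≡ 2 (mod 8).
x = 1 + 33·2 = 67.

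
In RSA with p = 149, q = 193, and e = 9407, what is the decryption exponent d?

φ(n) = (p−1)(q−1) = 148·192 = 28416.
Need d with 9407·d ≡ 1 (mod 28416). Apply the extended Euclidean algorithm:
28416 = 3·9407 + 195
9407 = 48·195 + 47
195 = 4·47 + 7
47 = 6·7 + 5
7 = 1·5 + 2
5 = 2·2 + 1
2 = 2·1 + 0
Back-substitute:
1 = 5 − 2·2
1 = −2·7 + 3·5
1 = 3·47 − 20·7
1 = −20·195 + 83·47
1 = 83·9407 − 4004·195
1 = −4004·28416 + 12095·9407
So 9407·12095 ≡ 1 (mod 28416), hence d = 12095.

12095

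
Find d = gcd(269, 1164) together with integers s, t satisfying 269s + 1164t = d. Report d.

Repeated division:
1164 = 4·269 + 88
269 = 3·88 + 5
88 = 17·5 + 3
5 = 1·3 + 2
3 = 1·2 + 1
2 = 2·1 + 0
gcd(269, 1164) = 1.
Working backward:
1 = 3 − 2
1 = −5 + 2·3
1 = 2·88 − 35·5
1 = −35·269 + 107·88
1 = 107·1164 − 463·269
So 1 = (107)·1164 + (-463)·269.

1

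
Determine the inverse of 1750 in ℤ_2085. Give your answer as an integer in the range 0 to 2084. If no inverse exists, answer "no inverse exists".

no inverse exists

Euclidean algorithm on 2085, 1750:
2085 = 1*1750 + 335
1750 = 5*335 + 75
335 = 4*75 + 35
75 = 2*35 + 5
35 = 7*5 + 0
gcd(1750, 2085) = 5 ≠ 1, so 1750 has no multiplicative inverse modulo 2085.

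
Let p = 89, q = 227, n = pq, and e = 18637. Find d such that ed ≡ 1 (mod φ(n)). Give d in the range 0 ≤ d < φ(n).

11653

φ(n) = (p−1)(q−1) = 88·226 = 19888.
Need d with 18637·d ≡ 1 (mod 19888). Apply the extended Euclidean algorithm:
19888 = 1·18637 + 1251
18637 = 14·1251 + 1123
1251 = 1·1123 + 128
1123 = 8·128 + 99
128 = 1·99 + 29
99 = 3·29 + 12
29 = 2·12 + 5
12 = 2·5 + 2
5 = 2·2 + 1
2 = 2·1 + 0
Back-substitute:
1 = 5 − 2·2
1 = −2·12 + 5·5
1 = 5·29 − 12·12
1 = −12·99 + 41·29
1 = 41·128 − 53·99
1 = −53·1123 + 465·128
1 = 465·1251 − 518·1123
1 = −518·18637 + 7717·1251
1 = 7717·19888 − 8235·18637
So 18637·(-8235) ≡ 1 (mod 19888), hence d ≡ -8235 ≡ 11653 (mod 19888).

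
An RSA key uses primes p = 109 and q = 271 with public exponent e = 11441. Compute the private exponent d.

10121

φ(n) = (p−1)(q−1) = 108·270 = 29160.
Need d with 11441·d ≡ 1 (mod 29160). Apply the extended Euclidean algorithm:
29160 = 2·11441 + 6278
11441 = 1·6278 + 5163
6278 = 1·5163 + 1115
5163 = 4·1115 + 703
1115 = 1·703 + 412
703 = 1·412 + 291
412 = 1·291 + 121
291 = 2·121 + 49
121 = 2·49 + 23
49 = 2·23 + 3
23 = 7·3 + 2
3 = 1·2 + 1
2 = 2·1 + 0
Back-substitute:
1 = 3 − 2
1 = −23 + 8·3
1 = 8·49 − 17·23
1 = −17·121 + 42·49
1 = 42·291 − 101·121
1 = −101·412 + 143·291
1 = 143·703 − 244·412
1 = −244·1115 + 387·703
1 = 387·5163 − 1792·1115
1 = −1792·6278 + 2179·5163
1 = 2179·11441 − 3971·6278
1 = −3971·29160 + 10121·11441
So 11441·10121 ≡ 1 (mod 29160), hence d = 10121.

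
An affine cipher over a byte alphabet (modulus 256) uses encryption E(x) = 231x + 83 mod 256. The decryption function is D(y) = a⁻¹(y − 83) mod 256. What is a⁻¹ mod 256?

Extended Euclidean algorithm:
256 = 1·231 + 25
231 = 9·25 + 6
25 = 4·6 + 1
6 = 6·1 + 0
The gcd is 1. Working backward:
1 = 25 − 4·6
1 = −4·231 + 37·25
1 = 37·256 − 41·231
So 231·(-41) ≡ 1 (mod 256), and -41 ≡ 215 (mod 256).

215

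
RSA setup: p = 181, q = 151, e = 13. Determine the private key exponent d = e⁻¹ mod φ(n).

2077

φ(n) = (p−1)(q−1) = 180·150 = 27000.
Need d with 13·d ≡ 1 (mod 27000). Apply the extended Euclidean algorithm:
27000 = 2076·13 + 12
13 = 1·12 + 1
12 = 12·1 + 0
Back-substitute:
1 = 13 − 12
1 = −27000 + 2077·13
So 13·2077 ≡ 1 (mod 27000), hence d = 2077.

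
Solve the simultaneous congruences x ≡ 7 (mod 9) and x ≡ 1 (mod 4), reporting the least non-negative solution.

Write x = 7 + 9·k. Then 9·k ≡ 1 − 7 ≡ 2 (mod 4).
Need 9⁻¹ mod 4. Extended Euclid on (4, 1):
4 = 4×1 + 0
9⁻¹ ≡ 1 (mod 4), so k ≡ 1·2 ≡ 2 (mod 4).
x = 7 + 9·2 = 25.

25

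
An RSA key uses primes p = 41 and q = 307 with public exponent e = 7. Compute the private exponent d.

8743

φ(n) = (p−1)(q−1) = 40·306 = 12240.
Need d with 7·d ≡ 1 (mod 12240). Apply the extended Euclidean algorithm:
12240 = 1748×7 + 4
7 = 1×4 + 3
4 = 1×3 + 1
3 = 3×1 + 0
Back-substitute:
1 = 4 − 3
1 = −7 + 2·4
1 = 2·12240 − 3497·7
So 7·(-3497) ≡ 1 (mod 12240), hence d ≡ -3497 ≡ 8743 (mod 12240).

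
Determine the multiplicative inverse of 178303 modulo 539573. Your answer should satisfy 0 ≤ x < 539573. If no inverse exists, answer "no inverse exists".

Extended Euclidean algorithm:
539573 = 3*178303 + 4664
178303 = 38*4664 + 1071
4664 = 4*1071 + 380
1071 = 2*380 + 311
380 = 1*311 + 69
311 = 4*69 + 35
69 = 1*35 + 34
35 = 1*34 + 1
34 = 34*1 + 0
Since gcd(178303, 539573) = 1, back-substitute to write 1 as a combination:
1 = 35 − 34
1 = −69 + 2·35
1 = 2·311 − 9·69
1 = −9·380 + 11·311
1 = 11·1071 − 31·380
1 = −31·4664 + 135·1071
1 = 135·178303 − 5161·4664
1 = −5161·539573 + 15618·178303
So 178303·15618 ≡ 1 (mod 539573).

15618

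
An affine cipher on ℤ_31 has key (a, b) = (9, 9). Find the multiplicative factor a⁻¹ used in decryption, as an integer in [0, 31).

7

gcd(31, 9) by repeated division:
31 = 3·9 + 4
9 = 2·4 + 1
4 = 4·1 + 0
gcd = 1, so the inverse exists. Back-substitute:
1 = 9 − 2·4
1 = −2·31 + 7·9
So 9·7 ≡ 1 (mod 31).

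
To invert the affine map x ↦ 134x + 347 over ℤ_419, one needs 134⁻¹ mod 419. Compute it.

197

Extended Euclidean algorithm:
419 = 3*134 + 17
134 = 7*17 + 15
17 = 1*15 + 2
15 = 7*2 + 1
2 = 2*1 + 0
gcd = 1, so the inverse exists. Back-substitute:
1 = 15 − 7·2
1 = −7·17 + 8·15
1 = 8·134 − 63·17
1 = −63·419 + 197·134
So 134·197 ≡ 1 (mod 419).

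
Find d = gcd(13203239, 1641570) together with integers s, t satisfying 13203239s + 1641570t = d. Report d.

Apply Euclid's algorithm to 13203239 and 1641570:
13203239 = 8·1641570 + 70679
1641570 = 23·70679 + 15953
70679 = 4·15953 + 6867
15953 = 2·6867 + 2219
6867 = 3·2219 + 210
2219 = 10·210 + 119
210 = 1·119 + 91
119 = 1·91 + 28
91 = 3·28 + 7
28 = 4·7 + 0
gcd(13203239, 1641570) = 7.
Back-substituting:
7 = 91 − 3·28
7 = −3·119 + 4·91
7 = 4·210 − 7·119
7 = −7·2219 + 74·210
7 = 74·6867 − 229·2219
7 = −229·15953 + 532·6867
7 = 532·70679 − 2357·15953
7 = −2357·1641570 + 54743·70679
7 = 54743·13203239 − 440301·1641570
So 7 = (54743)·13203239 + (-440301)·1641570.

7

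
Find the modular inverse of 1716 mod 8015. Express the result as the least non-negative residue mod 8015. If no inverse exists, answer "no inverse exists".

Run Euclid on (8015, 1716):
8015 = 4·1716 + 1151
1716 = 1·1151 + 565
1151 = 2·565 + 21
565 = 26·21 + 19
21 = 1·19 + 2
19 = 9·2 + 1
2 = 2·1 + 0
The gcd is 1. Working backward:
1 = 19 − 9·2
1 = −9·21 + 10·19
1 = 10·565 − 269·21
1 = −269·1151 + 548·565
1 = 548·1716 − 817·1151
1 = −817·8015 + 3816·1716
So 1716·3816 ≡ 1 (mod 8015).

3816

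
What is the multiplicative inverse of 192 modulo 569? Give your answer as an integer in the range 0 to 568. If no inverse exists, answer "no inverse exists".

Run Euclid on (569, 192):
569 = 2*192 + 185
192 = 1*185 + 7
185 = 26*7 + 3
7 = 2*3 + 1
3 = 3*1 + 0
The gcd is 1. Working backward:
1 = 7 − 2·3
1 = −2·185 + 53·7
1 = 53·192 − 55·185
1 = −55·569 + 163·192
So 192·163 ≡ 1 (mod 569).

163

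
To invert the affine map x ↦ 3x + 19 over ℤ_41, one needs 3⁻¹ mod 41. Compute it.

Run Euclid on (41, 3):
41 = 13·3 + 2
3 = 1·2 + 1
2 = 2·1 + 0
The gcd is 1. Working backward:
1 = 3 − 2
1 = −41 + 14·3
So 3·14 ≡ 1 (mod 41).

14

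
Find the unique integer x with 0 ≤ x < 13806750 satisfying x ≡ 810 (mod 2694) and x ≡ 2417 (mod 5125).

12738042

Write x = 810 + 2694·k. Then 2694·k ≡ 2417 − 810 ≡ 1607 (mod 5125).
Need 2694⁻¹ mod 5125. Extended Euclid on (5125, 2694):
5125 = 1×2694 + 2431
2694 = 1×2431 + 263
2431 = 9×263 + 64
263 = 4×64 + 7
64 = 9×7 + 1
7 = 7×1 + 0
Back-substitute:
1 = 64 − 9·7
1 = −9·263 + 37·64
1 = 37·2431 − 342·263
1 = −342·2694 + 379·2431
1 = 379·5125 − 721·2694
2694⁻¹ ≡ 4404 (mod 5125), so k ≡ 4404·1607 ≡ 4728 (mod 5125).
x = 810 + 2694·4728 = 12738042.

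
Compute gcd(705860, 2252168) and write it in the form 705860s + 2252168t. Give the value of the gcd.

4

Euclidean algorithm:
2252168 = 3*705860 + 134588
705860 = 5*134588 + 32920
134588 = 4*32920 + 2908
32920 = 11*2908 + 932
2908 = 3*932 + 112
932 = 8*112 + 36
112 = 3*36 + 4
36 = 9*4 + 0
gcd(705860, 2252168) = 4.
Back-substituting:
4 = 112 − 3·36
4 = −3·932 + 25·112
4 = 25·2908 − 78·932
4 = −78·32920 + 883·2908
4 = 883·134588 − 3610·32920
4 = −3610·705860 + 18933·134588
4 = 18933·2252168 − 60409·705860
So 4 = (18933)·2252168 + (-60409)·705860.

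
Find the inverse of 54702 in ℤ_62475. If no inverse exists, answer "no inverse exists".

Compute gcd(54702, 62475):
62475 = 1×54702 + 7773
54702 = 7×7773 + 291
7773 = 26×291 + 207
291 = 1×207 + 84
207 = 2×84 + 39
84 = 2×39 + 6
39 = 6×6 + 3
6 = 2×3 + 0
Since gcd = 3 > 1, 54702 is not a unit mod 62475.

no inverse exists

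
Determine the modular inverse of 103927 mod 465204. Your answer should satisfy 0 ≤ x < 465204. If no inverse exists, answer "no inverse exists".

15931

Run Euclid on (465204, 103927):
465204 = 4*103927 + 49496
103927 = 2*49496 + 4935
49496 = 10*4935 + 146
4935 = 33*146 + 117
146 = 1*117 + 29
117 = 4*29 + 1
29 = 29*1 + 0
Since gcd(103927, 465204) = 1, back-substitute to write 1 as a combination:
1 = 117 − 4·29
1 = −4·146 + 5·117
1 = 5·4935 − 169·146
1 = −169·49496 + 1695·4935
1 = 1695·103927 − 3559·49496
1 = −3559·465204 + 15931·103927
So 103927·15931 ≡ 1 (mod 465204).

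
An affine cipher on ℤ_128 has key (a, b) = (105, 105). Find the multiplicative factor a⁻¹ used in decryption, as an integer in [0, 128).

gcd(128, 105) by repeated division:
128 = 1×105 + 23
105 = 4×23 + 13
23 = 1×13 + 10
13 = 1×10 + 3
10 = 3×3 + 1
3 = 3×1 + 0
Since gcd(105, 128) = 1, back-substitute to write 1 as a combination:
1 = 10 − 3·3
1 = −3·13 + 4·10
1 = 4·23 − 7·13
1 = −7·105 + 32·23
1 = 32·128 − 39·105
So 105·(-39) ≡ 1 (mod 128), and -39 ≡ 89 (mod 128).

89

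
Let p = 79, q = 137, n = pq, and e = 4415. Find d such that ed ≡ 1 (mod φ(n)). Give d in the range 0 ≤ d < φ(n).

φ(n) = (p−1)(q−1) = 78·136 = 10608.
Need d with 4415·d ≡ 1 (mod 10608). Apply the extended Euclidean algorithm:
10608 = 2·4415 + 1778
4415 = 2·1778 + 859
1778 = 2·859 + 60
859 = 14·60 + 19
60 = 3·19 + 3
19 = 6·3 + 1
3 = 3·1 + 0
Back-substitute:
1 = 19 − 6·3
1 = −6·60 + 19·19
1 = 19·859 − 272·60
1 = −272·1778 + 563·859
1 = 563·4415 − 1398·1778
1 = −1398·10608 + 3359·4415
So 4415·3359 ≡ 1 (mod 10608), hence d = 3359.

3359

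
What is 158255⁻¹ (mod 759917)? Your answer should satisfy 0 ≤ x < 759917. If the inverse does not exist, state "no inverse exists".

gcd(759917, 158255) by repeated division:
759917 = 4·158255 + 126897
158255 = 1·126897 + 31358
126897 = 4·31358 + 1465
31358 = 21·1465 + 593
1465 = 2·593 + 279
593 = 2·279 + 35
279 = 7·35 + 34
35 = 1·34 + 1
34 = 34·1 + 0
The gcd is 1. Working backward:
1 = 35 − 34
1 = −279 + 8·35
1 = 8·593 − 17·279
1 = −17·1465 + 42·593
1 = 42·31358 − 899·1465
1 = −899·126897 + 3638·31358
1 = 3638·158255 − 4537·126897
1 = −4537·759917 + 21786·158255
So 158255·21786 ≡ 1 (mod 759917).

21786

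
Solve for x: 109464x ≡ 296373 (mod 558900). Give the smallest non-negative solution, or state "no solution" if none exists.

no solution

gcd(109464, 558900):
558900 = 5*109464 + 11580
109464 = 9*11580 + 5244
11580 = 2*5244 + 1092
5244 = 4*1092 + 876
1092 = 1*876 + 216
876 = 4*216 + 12
216 = 18*12 + 0
gcd = 12, but 12 ∤ 296373, so the congruence has no solution.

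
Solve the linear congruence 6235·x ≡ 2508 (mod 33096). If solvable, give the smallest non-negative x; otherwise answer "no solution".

27852

First find gcd(6235, 33096):
33096 = 5*6235 + 1921
6235 = 3*1921 + 472
1921 = 4*472 + 33
472 = 14*33 + 10
33 = 3*10 + 3
10 = 3*3 + 1
3 = 3*1 + 0
gcd = 1, so a unique solution mod 33096 exists.
Back-substitute for the Bézout coefficients:
1 = 10 − 3·3
1 = −3·33 + 10·10
1 = 10·472 − 143·33
1 = −143·1921 + 582·472
1 = 582·6235 − 1889·1921
1 = −1889·33096 + 10027·6235
So 6235·(10027) ≡ 1 (mod 33096), giving 6235⁻¹ ≡ 10027.
x ≡ 6235⁻¹·2508 ≡ 10027·2508 ≡ 27852 (mod 33096).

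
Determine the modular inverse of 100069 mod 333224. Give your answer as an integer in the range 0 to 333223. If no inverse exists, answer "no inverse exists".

Extended Euclidean algorithm:
333224 = 3·100069 + 33017
100069 = 3·33017 + 1018
33017 = 32·1018 + 441
1018 = 2·441 + 136
441 = 3·136 + 33
136 = 4·33 + 4
33 = 8·4 + 1
4 = 4·1 + 0
gcd = 1, so the inverse exists. Back-substitute:
1 = 33 − 8·4
1 = −8·136 + 33·33
1 = 33·441 − 107·136
1 = −107·1018 + 247·441
1 = 247·33017 − 8011·1018
1 = −8011·100069 + 24280·33017
1 = 24280·333224 − 80851·100069
So 100069·(-80851) ≡ 1 (mod 333224), and -80851 ≡ 252373 (mod 333224).

252373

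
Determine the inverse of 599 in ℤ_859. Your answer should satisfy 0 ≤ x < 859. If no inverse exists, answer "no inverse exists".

Run Euclid on (859, 599):
859 = 1·599 + 260
599 = 2·260 + 79
260 = 3·79 + 23
79 = 3·23 + 10
23 = 2·10 + 3
10 = 3·3 + 1
3 = 3·1 + 0
Since gcd(599, 859) = 1, back-substitute to write 1 as a combination:
1 = 10 − 3·3
1 = −3·23 + 7·10
1 = 7·79 − 24·23
1 = −24·260 + 79·79
1 = 79·599 − 182·260
1 = −182·859 + 261·599
So 599·261 ≡ 1 (mod 859).

261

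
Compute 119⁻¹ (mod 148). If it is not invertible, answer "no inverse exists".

Apply the Euclidean algorithm to 148 and 119:
148 = 1*119 + 29
119 = 4*29 + 3
29 = 9*3 + 2
3 = 1*2 + 1
2 = 2*1 + 0
gcd = 1, so the inverse exists. Back-substitute:
1 = 3 − 2
1 = −29 + 10·3
1 = 10·119 − 41·29
1 = −41·148 + 51·119
So 119·51 ≡ 1 (mod 148).

51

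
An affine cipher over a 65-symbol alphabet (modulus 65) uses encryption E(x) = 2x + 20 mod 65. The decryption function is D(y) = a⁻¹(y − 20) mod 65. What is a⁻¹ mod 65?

Extended Euclidean algorithm:
65 = 32·2 + 1
2 = 2·1 + 0
Since gcd(2, 65) = 1, back-substitute to write 1 as a combination:
1 = 65 − 32·2
Thus 2·(-32) ≡ 1 (mod 65); reducing, -32 mod 65 = 33.

33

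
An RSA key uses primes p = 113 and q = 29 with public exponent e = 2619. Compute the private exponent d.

2675

φ(n) = (p−1)(q−1) = 112·28 = 3136.
Need d with 2619·d ≡ 1 (mod 3136). Apply the extended Euclidean algorithm:
3136 = 1·2619 + 517
2619 = 5·517 + 34
517 = 15·34 + 7
34 = 4·7 + 6
7 = 1·6 + 1
6 = 6·1 + 0
Back-substitute:
1 = 7 − 6
1 = −34 + 5·7
1 = 5·517 − 76·34
1 = −76·2619 + 385·517
1 = 385·3136 − 461·2619
So 2619·(-461) ≡ 1 (mod 3136), hence d ≡ -461 ≡ 2675 (mod 3136).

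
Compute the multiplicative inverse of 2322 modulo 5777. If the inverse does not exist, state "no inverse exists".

4436

Apply the Euclidean algorithm to 5777 and 2322:
5777 = 2·2322 + 1133
2322 = 2·1133 + 56
1133 = 20·56 + 13
56 = 4·13 + 4
13 = 3·4 + 1
4 = 4·1 + 0
The gcd is 1. Working backward:
1 = 13 − 3·4
1 = −3·56 + 13·13
1 = 13·1133 − 263·56
1 = −263·2322 + 539·1133
1 = 539·5777 − 1341·2322
Thus 2322·(-1341) ≡ 1 (mod 5777); reducing, -1341 mod 5777 = 4436.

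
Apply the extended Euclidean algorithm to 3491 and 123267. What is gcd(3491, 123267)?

Repeated division:
123267 = 35·3491 + 1082
3491 = 3·1082 + 245
1082 = 4·245 + 102
245 = 2·102 + 41
102 = 2·41 + 20
41 = 2·20 + 1
20 = 20·1 + 0
gcd(3491, 123267) = 1.
Express as a combination:
1 = 41 − 2·20
1 = −2·102 + 5·41
1 = 5·245 − 12·102
1 = −12·1082 + 53·245
1 = 53·3491 − 171·1082
1 = −171·123267 + 6038·3491
So 1 = (-171)·123267 + (6038)·3491.

1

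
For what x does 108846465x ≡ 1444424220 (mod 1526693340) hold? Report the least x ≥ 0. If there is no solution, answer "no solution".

78672508

First find gcd(108846465, 1526693340):
1526693340 = 14·108846465 + 2842830
108846465 = 38·2842830 + 818925
2842830 = 3·818925 + 386055
818925 = 2·386055 + 46815
386055 = 8·46815 + 11535
46815 = 4·11535 + 675
11535 = 17·675 + 60
675 = 11·60 + 15
60 = 4·15 + 0
gcd = 15 and 15 | 1444424220, so solutions exist. Divide through by 15: 7256431x ≡ 96294948 (mod 101779556).
Now find 7256431⁻¹ mod 101779556:
101779556 = 14*7256431 + 189522
7256431 = 38*189522 + 54595
189522 = 3*54595 + 25737
54595 = 2*25737 + 3121
25737 = 8*3121 + 769
3121 = 4*769 + 45
769 = 17*45 + 4
45 = 11*4 + 1
4 = 4*1 + 0
Back-substitute:
1 = 45 − 11·4
1 = −11·769 + 188·45
1 = 188·3121 − 763·769
1 = −763·25737 + 6292·3121
1 = 6292·54595 − 13347·25737
1 = −13347·189522 + 46333·54595
1 = 46333·7256431 − 1774001·189522
1 = −1774001·101779556 + 24882347·7256431
So 7256431⁻¹ ≡ 24882347 (mod 101779556).
Then x ≡ 24882347·96294948 ≡ 78672508 (mod 101779556); the smallest non-negative solution is x = 78672508.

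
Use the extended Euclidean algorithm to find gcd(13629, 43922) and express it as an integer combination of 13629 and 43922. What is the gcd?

1

Apply Euclid's algorithm to 43922 and 13629:
43922 = 3*13629 + 3035
13629 = 4*3035 + 1489
3035 = 2*1489 + 57
1489 = 26*57 + 7
57 = 8*7 + 1
7 = 7*1 + 0
gcd(13629, 43922) = 1.
Express as a combination:
1 = 57 − 8·7
1 = −8·1489 + 209·57
1 = 209·3035 − 426·1489
1 = −426·13629 + 1913·3035
1 = 1913·43922 − 6165·13629
So 1 = (1913)·43922 + (-6165)·13629.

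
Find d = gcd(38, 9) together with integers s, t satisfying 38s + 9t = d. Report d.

1

Repeated division:
38 = 4×9 + 2
9 = 4×2 + 1
2 = 2×1 + 0
gcd(38, 9) = 1.
Working backward:
1 = 9 − 4·2
1 = −4·38 + 17·9
So 1 = (-4)·38 + (17)·9.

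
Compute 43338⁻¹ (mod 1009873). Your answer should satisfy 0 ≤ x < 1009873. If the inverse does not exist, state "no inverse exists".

Extended Euclidean algorithm:
1009873 = 23*43338 + 13099
43338 = 3*13099 + 4041
13099 = 3*4041 + 976
4041 = 4*976 + 137
976 = 7*137 + 17
137 = 8*17 + 1
17 = 17*1 + 0
Since gcd(43338, 1009873) = 1, back-substitute to write 1 as a combination:
1 = 137 − 8·17
1 = −8·976 + 57·137
1 = 57·4041 − 236·976
1 = −236·13099 + 765·4041
1 = 765·43338 − 2531·13099
1 = −2531·1009873 + 58978·43338
So 43338·58978 ≡ 1 (mod 1009873).

58978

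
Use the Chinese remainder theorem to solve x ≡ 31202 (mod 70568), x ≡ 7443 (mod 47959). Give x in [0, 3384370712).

1528604650

Write x = 31202 + 70568·k. Then 70568·k ≡ 7443 − 31202 ≡ 24200 (mod 47959).
Need 70568⁻¹ mod 47959. Extended Euclid on (47959, 22609):
47959 = 2·22609 + 2741
22609 = 8·2741 + 681
2741 = 4·681 + 17
681 = 40·17 + 1
17 = 17·1 + 0
Back-substitute:
1 = 681 − 40·17
1 = −40·2741 + 161·681
1 = 161·22609 − 1328·2741
1 = −1328·47959 + 2817·22609
70568⁻¹ ≡ 2817 (mod 47959), so k ≡ 2817·24200 ≡ 21661 (mod 47959).
x = 31202 + 70568·21661 = 1528604650.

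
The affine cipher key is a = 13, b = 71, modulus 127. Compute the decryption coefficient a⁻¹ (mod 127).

88

Extended Euclidean algorithm:
127 = 9*13 + 10
13 = 1*10 + 3
10 = 3*3 + 1
3 = 3*1 + 0
gcd = 1, so the inverse exists. Back-substitute:
1 = 10 − 3·3
1 = −3·13 + 4·10
1 = 4·127 − 39·13
Hence 13⁻¹ ≡ -39 ≡ 88 (mod 127).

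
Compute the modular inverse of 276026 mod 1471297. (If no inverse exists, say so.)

Run Euclid on (1471297, 276026):
1471297 = 5·276026 + 91167
276026 = 3·91167 + 2525
91167 = 36·2525 + 267
2525 = 9·267 + 122
267 = 2·122 + 23
122 = 5·23 + 7
23 = 3·7 + 2
7 = 3·2 + 1
2 = 2·1 + 0
gcd = 1, so the inverse exists. Back-substitute:
1 = 7 − 3·2
1 = −3·23 + 10·7
1 = 10·122 − 53·23
1 = −53·267 + 116·122
1 = 116·2525 − 1097·267
1 = −1097·91167 + 39608·2525
1 = 39608·276026 − 119921·91167
1 = −119921·1471297 + 639213·276026
So 276026·639213 ≡ 1 (mod 1471297).

639213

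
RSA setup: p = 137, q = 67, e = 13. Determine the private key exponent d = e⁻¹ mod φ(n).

1381

φ(n) = (p−1)(q−1) = 136·66 = 8976.
Need d with 13·d ≡ 1 (mod 8976). Apply the extended Euclidean algorithm:
8976 = 690·13 + 6
13 = 2·6 + 1
6 = 6·1 + 0
Back-substitute:
1 = 13 − 2·6
1 = −2·8976 + 1381·13
So 13·1381 ≡ 1 (mod 8976), hence d = 1381.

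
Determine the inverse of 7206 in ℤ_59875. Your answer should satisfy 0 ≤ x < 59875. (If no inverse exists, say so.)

Extended Euclidean algorithm:
59875 = 8×7206 + 2227
7206 = 3×2227 + 525
2227 = 4×525 + 127
525 = 4×127 + 17
127 = 7×17 + 8
17 = 2×8 + 1
8 = 8×1 + 0
Since gcd(7206, 59875) = 1, back-substitute to write 1 as a combination:
1 = 17 − 2·8
1 = −2·127 + 15·17
1 = 15·525 − 62·127
1 = −62·2227 + 263·525
1 = 263·7206 − 851·2227
1 = −851·59875 + 7071·7206
So 7206·7071 ≡ 1 (mod 59875).

7071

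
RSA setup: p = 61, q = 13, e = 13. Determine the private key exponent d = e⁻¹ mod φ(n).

φ(n) = (p−1)(q−1) = 60·12 = 720.
Need d with 13·d ≡ 1 (mod 720). Apply the extended Euclidean algorithm:
720 = 55·13 + 5
13 = 2·5 + 3
5 = 1·3 + 2
3 = 1·2 + 1
2 = 2·1 + 0
Back-substitute:
1 = 3 − 2
1 = −5 + 2·3
1 = 2·13 − 5·5
1 = −5·720 + 277·13
So 13·277 ≡ 1 (mod 720), hence d = 277.

277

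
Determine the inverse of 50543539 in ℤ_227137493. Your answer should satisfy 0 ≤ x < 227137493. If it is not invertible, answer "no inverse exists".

152199592

Apply the Euclidean algorithm to 227137493 and 50543539:
227137493 = 4×50543539 + 24963337
50543539 = 2×24963337 + 616865
24963337 = 40×616865 + 288737
616865 = 2×288737 + 39391
288737 = 7×39391 + 13000
39391 = 3×13000 + 391
13000 = 33×391 + 97
391 = 4×97 + 3
97 = 32×3 + 1
3 = 3×1 + 0
gcd = 1, so the inverse exists. Back-substitute:
1 = 97 − 32·3
1 = −32·391 + 129·97
1 = 129·13000 − 4289·391
1 = −4289·39391 + 12996·13000
1 = 12996·288737 − 95261·39391
1 = −95261·616865 + 203518·288737
1 = 203518·24963337 − 8235981·616865
1 = −8235981·50543539 + 16675480·24963337
1 = 16675480·227137493 − 74937901·50543539
Hence 50543539⁻¹ ≡ -74937901 ≡ 152199592 (mod 227137493).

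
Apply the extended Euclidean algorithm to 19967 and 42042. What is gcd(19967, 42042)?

1

Repeated division:
42042 = 2·19967 + 2108
19967 = 9·2108 + 995
2108 = 2·995 + 118
995 = 8·118 + 51
118 = 2·51 + 16
51 = 3·16 + 3
16 = 5·3 + 1
3 = 3·1 + 0
gcd(19967, 42042) = 1.
Express as a combination:
1 = 16 − 5·3
1 = −5·51 + 16·16
1 = 16·118 − 37·51
1 = −37·995 + 312·118
1 = 312·2108 − 661·995
1 = −661·19967 + 6261·2108
1 = 6261·42042 − 13183·19967
So 1 = (6261)·42042 + (-13183)·19967.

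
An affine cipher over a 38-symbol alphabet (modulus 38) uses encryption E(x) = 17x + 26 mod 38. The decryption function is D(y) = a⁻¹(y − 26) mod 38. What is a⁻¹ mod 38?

Extended Euclidean algorithm:
38 = 2*17 + 4
17 = 4*4 + 1
4 = 4*1 + 0
The gcd is 1. Working backward:
1 = 17 − 4·4
1 = −4·38 + 9·17
So 17·9 ≡ 1 (mod 38).

9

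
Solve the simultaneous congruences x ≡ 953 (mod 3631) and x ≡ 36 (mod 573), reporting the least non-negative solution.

Write x = 953 + 3631·k. Then 3631·k ≡ 36 − 953 ≡ 229 (mod 573).
Need 3631⁻¹ mod 573. Extended Euclid on (573, 193):
573 = 2*193 + 187
193 = 1*187 + 6
187 = 31*6 + 1
6 = 6*1 + 0
Back-substitute:
1 = 187 − 31·6
1 = −31·193 + 32·187
1 = 32·573 − 95·193
3631⁻¹ ≡ 478 (mod 573), so k ≡ 478·229 ≡ 19 (mod 573).
x = 953 + 3631·19 = 69942.

69942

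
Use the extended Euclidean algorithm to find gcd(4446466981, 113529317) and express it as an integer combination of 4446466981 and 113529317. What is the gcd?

Repeated division:
4446466981 = 39*113529317 + 18823618
113529317 = 6*18823618 + 587609
18823618 = 32*587609 + 20130
587609 = 29*20130 + 3839
20130 = 5*3839 + 935
3839 = 4*935 + 99
935 = 9*99 + 44
99 = 2*44 + 11
44 = 4*11 + 0
gcd(4446466981, 113529317) = 11.
Working backward:
11 = 99 − 2·44
11 = −2·935 + 19·99
11 = 19·3839 − 78·935
11 = −78·20130 + 409·3839
11 = 409·587609 − 11939·20130
11 = −11939·18823618 + 382457·587609
11 = 382457·113529317 − 2306681·18823618
11 = −2306681·4446466981 + 90343016·113529317
So 11 = (-2306681)·4446466981 + (90343016)·113529317.

11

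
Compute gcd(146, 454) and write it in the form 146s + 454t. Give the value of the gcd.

2

Repeated division:
454 = 3×146 + 16
146 = 9×16 + 2
16 = 8×2 + 0
gcd(146, 454) = 2.
Express as a combination:
2 = 146 − 9·16
2 = −9·454 + 28·146
So 2 = (-9)·454 + (28)·146.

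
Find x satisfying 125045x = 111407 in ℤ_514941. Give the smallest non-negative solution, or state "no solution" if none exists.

First find gcd(125045, 514941):
514941 = 4·125045 + 14761
125045 = 8·14761 + 6957
14761 = 2·6957 + 847
6957 = 8·847 + 181
847 = 4·181 + 123
181 = 1·123 + 58
123 = 2·58 + 7
58 = 8·7 + 2
7 = 3·2 + 1
2 = 2·1 + 0
gcd = 1, so a unique solution mod 514941 exists.
Back-substitute for the Bézout coefficients:
1 = 7 − 3·2
1 = −3·58 + 25·7
1 = 25·123 − 53·58
1 = −53·181 + 78·123
1 = 78·847 − 365·181
1 = −365·6957 + 2998·847
1 = 2998·14761 − 6361·6957
1 = −6361·125045 + 53886·14761
1 = 53886·514941 − 221905·125045
So 125045·(-221905) ≡ 1 (mod 514941), giving 125045⁻¹ ≡ 293036.
x ≡ 125045⁻¹·111407 ≡ 293036·111407 ≡ 32134 (mod 514941).

32134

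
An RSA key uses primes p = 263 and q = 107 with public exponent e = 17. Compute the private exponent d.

4901

φ(n) = (p−1)(q−1) = 262·106 = 27772.
Need d with 17·d ≡ 1 (mod 27772). Apply the extended Euclidean algorithm:
27772 = 1633×17 + 11
17 = 1×11 + 6
11 = 1×6 + 5
6 = 1×5 + 1
5 = 5×1 + 0
Back-substitute:
1 = 6 − 5
1 = −11 + 2·6
1 = 2·17 − 3·11
1 = −3·27772 + 4901·17
So 17·4901 ≡ 1 (mod 27772), hence d = 4901.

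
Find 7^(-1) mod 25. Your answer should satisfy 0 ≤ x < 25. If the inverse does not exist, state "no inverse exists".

18

gcd(25, 7) by repeated division:
25 = 3*7 + 4
7 = 1*4 + 3
4 = 1*3 + 1
3 = 3*1 + 0
Since gcd(7, 25) = 1, back-substitute to write 1 as a combination:
1 = 4 − 3
1 = −7 + 2·4
1 = 2·25 − 7·7
Thus 7·(-7) ≡ 1 (mod 25); reducing, -7 mod 25 = 18.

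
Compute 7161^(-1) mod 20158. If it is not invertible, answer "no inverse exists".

Run Euclid on (20158, 7161):
20158 = 2×7161 + 5836
7161 = 1×5836 + 1325
5836 = 4×1325 + 536
1325 = 2×536 + 253
536 = 2×253 + 30
253 = 8×30 + 13
30 = 2×13 + 4
13 = 3×4 + 1
4 = 4×1 + 0
gcd = 1, so the inverse exists. Back-substitute:
1 = 13 − 3·4
1 = −3·30 + 7·13
1 = 7·253 − 59·30
1 = −59·536 + 125·253
1 = 125·1325 − 309·536
1 = −309·5836 + 1361·1325
1 = 1361·7161 − 1670·5836
1 = −1670·20158 + 4701·7161
So 7161·4701 ≡ 1 (mod 20158).

4701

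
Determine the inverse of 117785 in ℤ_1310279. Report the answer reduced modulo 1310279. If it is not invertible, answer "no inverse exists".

724483

gcd(1310279, 117785) by repeated division:
1310279 = 11·117785 + 14644
117785 = 8·14644 + 633
14644 = 23·633 + 85
633 = 7·85 + 38
85 = 2·38 + 9
38 = 4·9 + 2
9 = 4·2 + 1
2 = 2·1 + 0
gcd = 1, so the inverse exists. Back-substitute:
1 = 9 − 4·2
1 = −4·38 + 17·9
1 = 17·85 − 38·38
1 = −38·633 + 283·85
1 = 283·14644 − 6547·633
1 = −6547·117785 + 52659·14644
1 = 52659·1310279 − 585796·117785
So 117785·(-585796) ≡ 1 (mod 1310279), and -585796 ≡ 724483 (mod 1310279).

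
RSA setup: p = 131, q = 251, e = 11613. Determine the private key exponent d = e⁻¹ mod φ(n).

24177

φ(n) = (p−1)(q−1) = 130·250 = 32500.
Need d with 11613·d ≡ 1 (mod 32500). Apply the extended Euclidean algorithm:
32500 = 2*11613 + 9274
11613 = 1*9274 + 2339
9274 = 3*2339 + 2257
2339 = 1*2257 + 82
2257 = 27*82 + 43
82 = 1*43 + 39
43 = 1*39 + 4
39 = 9*4 + 3
4 = 1*3 + 1
3 = 3*1 + 0
Back-substitute:
1 = 4 − 3
1 = −39 + 10·4
1 = 10·43 − 11·39
1 = −11·82 + 21·43
1 = 21·2257 − 578·82
1 = −578·2339 + 599·2257
1 = 599·9274 − 2375·2339
1 = −2375·11613 + 2974·9274
1 = 2974·32500 − 8323·11613
So 11613·(-8323) ≡ 1 (mod 32500), hence d ≡ -8323 ≡ 24177 (mod 32500).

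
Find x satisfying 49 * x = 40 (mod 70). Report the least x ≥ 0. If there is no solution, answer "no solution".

gcd(49, 70):
70 = 1·49 + 21
49 = 2·21 + 7
21 = 3·7 + 0
gcd = 7, but 7 ∤ 40, so the congruence has no solution.

no solution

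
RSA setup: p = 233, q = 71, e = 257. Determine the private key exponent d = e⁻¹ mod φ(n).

14913

φ(n) = (p−1)(q−1) = 232·70 = 16240.
Need d with 257·d ≡ 1 (mod 16240). Apply the extended Euclidean algorithm:
16240 = 63·257 + 49
257 = 5·49 + 12
49 = 4·12 + 1
12 = 12·1 + 0
Back-substitute:
1 = 49 − 4·12
1 = −4·257 + 21·49
1 = 21·16240 − 1327·257
So 257·(-1327) ≡ 1 (mod 16240), hence d ≡ -1327 ≡ 14913 (mod 16240).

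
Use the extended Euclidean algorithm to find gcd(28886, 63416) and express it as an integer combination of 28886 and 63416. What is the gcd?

Repeated division:
63416 = 2×28886 + 5644
28886 = 5×5644 + 666
5644 = 8×666 + 316
666 = 2×316 + 34
316 = 9×34 + 10
34 = 3×10 + 4
10 = 2×4 + 2
4 = 2×2 + 0
gcd(28886, 63416) = 2.
Working backward:
2 = 10 − 2·4
2 = −2·34 + 7·10
2 = 7·316 − 65·34
2 = −65·666 + 137·316
2 = 137·5644 − 1161·666
2 = −1161·28886 + 5942·5644
2 = 5942·63416 − 13045·28886
So 2 = (5942)·63416 + (-13045)·28886.

2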